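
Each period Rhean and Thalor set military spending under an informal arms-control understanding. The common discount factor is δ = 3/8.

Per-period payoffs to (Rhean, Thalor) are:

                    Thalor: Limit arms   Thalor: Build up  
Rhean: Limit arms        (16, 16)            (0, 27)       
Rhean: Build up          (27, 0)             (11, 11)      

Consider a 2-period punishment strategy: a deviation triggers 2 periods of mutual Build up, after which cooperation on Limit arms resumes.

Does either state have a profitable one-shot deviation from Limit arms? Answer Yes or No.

A one-shot deviation gives 27 now, then 11 for 2 periods, then back to 16.
Gain from deviating: (27−16) today; loss: (16−11) in each of the next 2 periods.
No-deviation condition: (16−11)(δ+…+δ^2) ≥ 27−16, i.e. δ+…+δ^2 ≥ 11/5.
At δ = 3/8: δ+…+δ^2 = 0.5156 < 2.2000.
So cooperation is not sustainable.

Yes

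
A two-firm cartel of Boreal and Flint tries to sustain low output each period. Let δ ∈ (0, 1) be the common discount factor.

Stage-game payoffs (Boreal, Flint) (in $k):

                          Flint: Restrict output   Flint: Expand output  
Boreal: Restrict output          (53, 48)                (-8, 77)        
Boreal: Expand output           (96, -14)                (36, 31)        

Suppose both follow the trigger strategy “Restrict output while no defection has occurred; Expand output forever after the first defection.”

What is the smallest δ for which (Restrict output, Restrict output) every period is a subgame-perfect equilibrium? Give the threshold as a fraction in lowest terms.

For Boreal: deviation gain 96−53 = 43, per-period punishment loss 53−36 = 17. IC gives δ ≥ 43/60.
For Flint: gain 29, loss 17 per period, so δ ≥ 29/46.
The tighter constraint is Boreal's, so cooperation needs δ ≥ 43/60.

43/60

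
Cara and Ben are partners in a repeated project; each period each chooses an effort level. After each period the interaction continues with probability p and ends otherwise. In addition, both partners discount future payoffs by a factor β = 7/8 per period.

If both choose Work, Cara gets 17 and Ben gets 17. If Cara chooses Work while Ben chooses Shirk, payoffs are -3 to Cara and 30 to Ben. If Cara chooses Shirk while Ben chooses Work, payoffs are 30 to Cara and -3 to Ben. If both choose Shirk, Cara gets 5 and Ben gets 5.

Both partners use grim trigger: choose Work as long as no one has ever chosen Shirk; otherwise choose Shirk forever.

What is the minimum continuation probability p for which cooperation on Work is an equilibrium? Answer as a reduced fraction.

104/175

With continuation probability p and discount β, the effective per-period discount factor is βp.
Grim-trigger IC: βp ≥ (30−17)/(30−5) = 13/25.
So p ≥ (13/25)/(7/8) = 104/175.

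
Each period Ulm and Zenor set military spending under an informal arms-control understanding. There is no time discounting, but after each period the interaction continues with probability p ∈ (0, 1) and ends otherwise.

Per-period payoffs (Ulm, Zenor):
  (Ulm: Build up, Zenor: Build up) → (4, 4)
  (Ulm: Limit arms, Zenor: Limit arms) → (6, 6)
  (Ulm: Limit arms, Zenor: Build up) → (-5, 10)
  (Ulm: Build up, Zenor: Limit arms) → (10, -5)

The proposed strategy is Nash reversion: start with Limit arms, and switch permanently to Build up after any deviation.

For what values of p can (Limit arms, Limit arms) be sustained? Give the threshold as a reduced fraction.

With no time discounting, the continuation probability p plays the role of the discount factor.
Grim-trigger IC: 6/(1−p) ≥ 10 + 4p/(1−p) ⇒ p ≥ (10−6)/(10−4) = 2/3.

2/3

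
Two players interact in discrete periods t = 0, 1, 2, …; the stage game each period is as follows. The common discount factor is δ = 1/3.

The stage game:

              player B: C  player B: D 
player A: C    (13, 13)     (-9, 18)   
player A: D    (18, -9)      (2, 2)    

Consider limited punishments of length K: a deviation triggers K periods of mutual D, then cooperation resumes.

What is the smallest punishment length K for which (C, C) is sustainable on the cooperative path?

3

No profitable deviation requires (13−2)(δ+…+δ^K) ≥ 18−13, i.e. δ+…+δ^K ≥ 5/11 ≈ 0.4545.
With δ = 1/3, the partial sums are K=1: 0.3333, K=2: 0.4444, K=3: 0.4815.
K = 3 is the first length at which the sum reaches 0.4545.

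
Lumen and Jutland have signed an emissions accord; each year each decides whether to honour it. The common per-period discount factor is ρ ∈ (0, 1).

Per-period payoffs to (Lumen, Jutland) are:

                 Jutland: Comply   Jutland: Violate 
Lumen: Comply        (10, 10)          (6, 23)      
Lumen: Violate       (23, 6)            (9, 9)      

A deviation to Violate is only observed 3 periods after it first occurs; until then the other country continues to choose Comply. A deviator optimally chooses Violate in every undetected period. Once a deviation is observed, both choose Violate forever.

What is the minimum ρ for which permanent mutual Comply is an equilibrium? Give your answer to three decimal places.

Deviating for the 3 undetected periods gains 23−10 = 13 per period over cooperation, then loses 10−9 = 1 per period forever once punishment starts.
Gain: 13(1 + ρ + … + ρ^2); loss: 1·ρ^3/(1−ρ).
No profitable deviation ⇔ 13(1−ρ^3) ≤ 1·ρ^3, i.e. ρ^3 ≥ 13/(13+1) = 13/14.
Hence ρ ≥ (13/14)^(1/3) ≈ 0.976.

0.976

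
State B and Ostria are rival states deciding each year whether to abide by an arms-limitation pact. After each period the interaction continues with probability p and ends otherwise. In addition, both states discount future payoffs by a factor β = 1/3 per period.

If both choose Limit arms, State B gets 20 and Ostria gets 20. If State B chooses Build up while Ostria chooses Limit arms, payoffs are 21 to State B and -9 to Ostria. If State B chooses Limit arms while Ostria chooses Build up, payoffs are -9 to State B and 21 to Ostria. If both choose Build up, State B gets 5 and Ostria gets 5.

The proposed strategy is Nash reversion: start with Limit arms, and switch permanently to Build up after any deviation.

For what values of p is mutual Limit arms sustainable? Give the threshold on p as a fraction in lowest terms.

3/16

Expected continuation weight on next period's payoff is β·p = 1/3·p, which plays the role of the discount factor.
Cooperation requires 1/3·p ≥ (21−20)/(21−5) = 1/16, hence p ≥ 3/16.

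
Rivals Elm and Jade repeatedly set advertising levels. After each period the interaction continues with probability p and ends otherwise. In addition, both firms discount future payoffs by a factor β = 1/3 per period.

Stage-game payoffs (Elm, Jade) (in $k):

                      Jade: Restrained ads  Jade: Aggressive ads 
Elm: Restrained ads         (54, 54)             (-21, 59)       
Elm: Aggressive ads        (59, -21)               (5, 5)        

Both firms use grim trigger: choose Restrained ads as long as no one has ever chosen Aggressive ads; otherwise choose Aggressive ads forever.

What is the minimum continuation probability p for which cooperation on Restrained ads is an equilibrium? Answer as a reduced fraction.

5/18

With continuation probability p and discount β, the effective per-period discount factor is βp.
Grim-trigger IC: βp ≥ (59−54)/(59−5) = 5/54.
So p ≥ (5/54)/(1/3) = 5/18.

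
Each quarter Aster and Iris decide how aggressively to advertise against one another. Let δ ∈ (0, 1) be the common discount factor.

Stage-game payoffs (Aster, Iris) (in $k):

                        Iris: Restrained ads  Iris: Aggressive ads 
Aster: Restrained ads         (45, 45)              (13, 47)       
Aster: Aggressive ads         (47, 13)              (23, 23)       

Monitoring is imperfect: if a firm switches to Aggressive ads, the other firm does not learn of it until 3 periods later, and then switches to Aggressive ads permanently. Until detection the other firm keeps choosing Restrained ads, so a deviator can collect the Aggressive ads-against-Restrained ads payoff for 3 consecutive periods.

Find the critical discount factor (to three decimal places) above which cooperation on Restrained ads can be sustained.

0.437

A deviator earns 47 for 3 periods, then 23 forever; cooperating earns 45 forever. Multiplying the IC by (1−δ):
45 ≥ 47(1−δ^3) + 23δ^3, so 24·δ^3 ≥ 2 and δ^3 ≥ 1/12.
δ ≥ (1/12)^(1/3) ≈ 0.437.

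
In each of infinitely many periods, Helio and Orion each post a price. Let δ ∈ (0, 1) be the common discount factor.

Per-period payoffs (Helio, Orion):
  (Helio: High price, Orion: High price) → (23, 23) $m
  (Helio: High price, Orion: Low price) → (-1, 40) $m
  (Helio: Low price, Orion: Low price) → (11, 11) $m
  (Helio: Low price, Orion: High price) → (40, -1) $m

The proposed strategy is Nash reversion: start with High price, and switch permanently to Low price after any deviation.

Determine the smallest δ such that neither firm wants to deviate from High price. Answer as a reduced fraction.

Under grim trigger the critical discount factor is (T−C)/(T−P) with T = 40, C = 23, P = 11.
δ* = (40−23)/(40−11) = 17/29.

17/29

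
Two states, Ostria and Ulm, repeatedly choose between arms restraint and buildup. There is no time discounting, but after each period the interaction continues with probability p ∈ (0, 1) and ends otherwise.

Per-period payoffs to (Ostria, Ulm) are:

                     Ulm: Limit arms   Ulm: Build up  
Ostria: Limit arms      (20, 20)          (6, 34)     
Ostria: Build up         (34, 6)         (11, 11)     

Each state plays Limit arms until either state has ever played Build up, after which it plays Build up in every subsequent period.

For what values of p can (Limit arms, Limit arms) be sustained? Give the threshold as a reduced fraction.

14/23

With no time discounting, the continuation probability p plays the role of the discount factor.
Grim-trigger IC: 20/(1−p) ≥ 34 + 11p/(1−p) ⇒ p ≥ (34−20)/(34−11) = 14/23.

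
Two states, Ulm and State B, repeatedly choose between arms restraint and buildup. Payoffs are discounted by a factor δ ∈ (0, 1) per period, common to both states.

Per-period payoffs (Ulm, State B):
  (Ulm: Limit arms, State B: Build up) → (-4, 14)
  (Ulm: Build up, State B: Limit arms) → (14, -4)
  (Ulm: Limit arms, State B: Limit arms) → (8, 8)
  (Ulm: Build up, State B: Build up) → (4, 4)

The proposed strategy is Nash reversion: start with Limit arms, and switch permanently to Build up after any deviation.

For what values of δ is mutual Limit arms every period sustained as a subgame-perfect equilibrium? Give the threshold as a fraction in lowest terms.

3/5

8/(1−δ) ≥ 14 + 4δ/(1−δ)
8 ≥ 14 − 10δ
δ ≥ 6/10 = 3/5.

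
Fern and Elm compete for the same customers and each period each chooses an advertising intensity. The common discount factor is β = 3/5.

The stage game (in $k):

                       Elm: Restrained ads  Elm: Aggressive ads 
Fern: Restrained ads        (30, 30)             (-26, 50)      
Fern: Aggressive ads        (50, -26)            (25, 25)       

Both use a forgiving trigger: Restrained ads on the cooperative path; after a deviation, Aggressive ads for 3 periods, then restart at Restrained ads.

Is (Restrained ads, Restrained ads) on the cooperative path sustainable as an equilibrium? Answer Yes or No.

IC: β+…+β^3 ≥ (50−30)/(30−25) = 4.
At β = 3/5: partial sum = 1.1760 < 4.0000. Cooperation not sustainable.

No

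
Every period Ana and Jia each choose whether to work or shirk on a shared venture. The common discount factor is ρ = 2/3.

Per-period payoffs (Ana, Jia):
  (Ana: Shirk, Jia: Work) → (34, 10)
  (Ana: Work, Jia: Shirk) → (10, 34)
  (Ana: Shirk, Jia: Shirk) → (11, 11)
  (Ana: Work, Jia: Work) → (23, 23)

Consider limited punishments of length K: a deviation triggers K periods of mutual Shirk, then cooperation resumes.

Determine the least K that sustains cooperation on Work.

2

IC: ρ(1−ρ^K)/(1−ρ) ≥ (34−23)/(23−11) = 11/12.
With ρ = 2/3: need 1 − ρ^K ≥ 11/12·(1−2/3)/(2/3), i.e. ρ^K ≤ 0.5417.
Since (2/3)^1 = 0.6667 and (2/3)^2 = 0.4444, the smallest such K is 2.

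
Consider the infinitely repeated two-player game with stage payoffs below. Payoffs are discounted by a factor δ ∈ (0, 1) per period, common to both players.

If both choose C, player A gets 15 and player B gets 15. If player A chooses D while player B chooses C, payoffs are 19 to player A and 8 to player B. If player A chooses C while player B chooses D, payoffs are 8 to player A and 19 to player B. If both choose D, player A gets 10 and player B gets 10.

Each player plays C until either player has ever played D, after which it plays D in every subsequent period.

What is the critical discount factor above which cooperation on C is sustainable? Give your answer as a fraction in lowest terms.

4/9

Cooperation forever yields 15 each period: 15/(1−δ).
Deviating yields 19 once, then 10 forever: 19 + 10δ/(1−δ).
No profitable deviation requires 15/(1−δ) ≥ 19 + 10δ/(1−δ).
Multiplying by (1−δ): 15 ≥ 19(1−δ) + 10δ = 19 − 9δ.
So 9δ ≥ 4, i.e. δ ≥ 4/9.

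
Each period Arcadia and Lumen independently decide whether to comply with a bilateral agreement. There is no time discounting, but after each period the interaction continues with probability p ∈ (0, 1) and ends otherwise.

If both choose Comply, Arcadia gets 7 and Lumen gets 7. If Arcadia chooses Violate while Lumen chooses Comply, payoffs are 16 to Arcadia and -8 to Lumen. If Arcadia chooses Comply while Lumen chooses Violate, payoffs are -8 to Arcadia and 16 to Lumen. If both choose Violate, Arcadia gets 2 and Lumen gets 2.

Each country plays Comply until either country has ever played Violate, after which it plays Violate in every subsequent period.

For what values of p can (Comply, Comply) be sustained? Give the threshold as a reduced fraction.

9/14

With no time discounting, the continuation probability p plays the role of the discount factor.
Grim-trigger IC: 7/(1−p) ≥ 16 + 2p/(1−p) ⇒ p ≥ (16−7)/(16−2) = 9/14.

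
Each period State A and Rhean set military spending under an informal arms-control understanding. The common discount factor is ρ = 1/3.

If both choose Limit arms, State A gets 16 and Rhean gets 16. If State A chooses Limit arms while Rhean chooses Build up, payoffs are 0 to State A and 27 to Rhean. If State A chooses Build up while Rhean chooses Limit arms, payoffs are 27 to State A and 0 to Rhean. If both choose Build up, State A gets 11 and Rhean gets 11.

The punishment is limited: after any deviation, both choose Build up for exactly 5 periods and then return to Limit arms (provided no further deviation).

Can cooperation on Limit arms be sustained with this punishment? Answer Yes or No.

Comparing payoff streams over the 6 periods until play realigns: cooperate → 16(1+ρ+…+ρ^5); deviate → 27 + 11(ρ+…+ρ^5).
Cooperation is sustained iff (16−11)(ρ+…+ρ^5) ≥ 27−16.
ρ+…+ρ^5 = 1/3·(1−(1/3)^5)/(1−1/3) = 0.4979, and (27−16)/(16−11) = 2.2000.
0.4979 < 2.2000, so cooperation is not sustainable.

No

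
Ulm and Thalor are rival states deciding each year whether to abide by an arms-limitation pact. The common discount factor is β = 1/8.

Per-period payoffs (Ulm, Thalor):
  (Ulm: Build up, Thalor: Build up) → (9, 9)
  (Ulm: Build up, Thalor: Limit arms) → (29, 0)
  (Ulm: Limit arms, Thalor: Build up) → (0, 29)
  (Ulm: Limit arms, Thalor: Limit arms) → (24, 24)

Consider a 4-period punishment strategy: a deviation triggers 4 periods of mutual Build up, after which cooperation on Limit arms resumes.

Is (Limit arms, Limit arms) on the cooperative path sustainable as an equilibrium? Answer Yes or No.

No

A one-shot deviation gives 29 now, then 9 for 4 periods, then back to 24.
Gain from deviating: (29−24) today; loss: (24−9) in each of the next 4 periods.
No-deviation condition: (24−9)(β+…+β^4) ≥ 29−24, i.e. β+…+β^4 ≥ 1/3.
At β = 1/8: β+…+β^4 = 0.1428 < 0.3333.
So cooperation is not sustainable.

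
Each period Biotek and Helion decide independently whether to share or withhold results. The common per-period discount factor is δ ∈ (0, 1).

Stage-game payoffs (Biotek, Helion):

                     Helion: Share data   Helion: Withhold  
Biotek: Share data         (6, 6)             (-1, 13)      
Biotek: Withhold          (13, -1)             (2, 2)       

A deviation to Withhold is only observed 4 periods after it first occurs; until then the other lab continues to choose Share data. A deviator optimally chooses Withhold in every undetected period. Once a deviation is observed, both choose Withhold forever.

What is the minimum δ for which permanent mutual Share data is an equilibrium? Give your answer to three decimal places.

0.893

Deviating for the 4 undetected periods gains 13−6 = 7 per period over cooperation, then loses 6−2 = 4 per period forever once punishment starts.
Gain: 7(1 + δ + … + δ^3); loss: 4·δ^4/(1−δ).
No profitable deviation ⇔ 7(1−δ^4) ≤ 4·δ^4, i.e. δ^4 ≥ 7/(7+4) = 7/11.
Hence δ ≥ (7/11)^(1/4) ≈ 0.893.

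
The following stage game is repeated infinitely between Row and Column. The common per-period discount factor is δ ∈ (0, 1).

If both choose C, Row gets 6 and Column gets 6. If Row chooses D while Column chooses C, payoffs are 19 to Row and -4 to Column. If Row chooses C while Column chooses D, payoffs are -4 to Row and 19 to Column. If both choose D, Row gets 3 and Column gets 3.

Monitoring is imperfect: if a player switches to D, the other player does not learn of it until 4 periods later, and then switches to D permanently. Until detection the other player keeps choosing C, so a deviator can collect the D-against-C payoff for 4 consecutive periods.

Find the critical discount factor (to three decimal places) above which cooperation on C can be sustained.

0.949

A deviator earns 19 for 4 periods, then 3 forever; cooperating earns 6 forever. Multiplying the IC by (1−δ):
6 ≥ 19(1−δ^4) + 3δ^4, so 16·δ^4 ≥ 13 and δ^4 ≥ 13/16.
δ ≥ (13/16)^(1/4) ≈ 0.949.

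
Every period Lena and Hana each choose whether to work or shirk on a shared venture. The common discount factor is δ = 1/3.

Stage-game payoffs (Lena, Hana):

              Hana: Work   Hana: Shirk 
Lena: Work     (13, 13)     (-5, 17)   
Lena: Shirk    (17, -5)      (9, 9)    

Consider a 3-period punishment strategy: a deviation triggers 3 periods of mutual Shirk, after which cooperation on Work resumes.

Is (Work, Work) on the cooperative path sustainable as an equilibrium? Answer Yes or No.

No

A one-shot deviation gives 17 now, then 9 for 3 periods, then back to 13.
Gain from deviating: (17−13) today; loss: (13−9) in each of the next 3 periods.
No-deviation condition: (13−9)(δ+…+δ^3) ≥ 17−13, i.e. δ+…+δ^3 ≥ 1.
At δ = 1/3: δ+…+δ^3 = 0.4815 < 1.0000.
So cooperation is not sustainable.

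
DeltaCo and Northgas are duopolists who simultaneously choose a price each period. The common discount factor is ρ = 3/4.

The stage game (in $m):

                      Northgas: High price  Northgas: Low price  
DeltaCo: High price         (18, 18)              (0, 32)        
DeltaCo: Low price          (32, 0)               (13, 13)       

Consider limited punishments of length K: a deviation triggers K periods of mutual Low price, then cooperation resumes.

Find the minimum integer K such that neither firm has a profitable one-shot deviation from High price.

IC: ρ(1−ρ^K)/(1−ρ) ≥ (32−18)/(18−13) = 14/5.
With ρ = 3/4: need 1 − ρ^K ≥ 14/5·(1−3/4)/(3/4), i.e. ρ^K ≤ 0.0667.
Since (3/4)^9 = 0.0751 and (3/4)^10 = 0.0563, the smallest such K is 10.

10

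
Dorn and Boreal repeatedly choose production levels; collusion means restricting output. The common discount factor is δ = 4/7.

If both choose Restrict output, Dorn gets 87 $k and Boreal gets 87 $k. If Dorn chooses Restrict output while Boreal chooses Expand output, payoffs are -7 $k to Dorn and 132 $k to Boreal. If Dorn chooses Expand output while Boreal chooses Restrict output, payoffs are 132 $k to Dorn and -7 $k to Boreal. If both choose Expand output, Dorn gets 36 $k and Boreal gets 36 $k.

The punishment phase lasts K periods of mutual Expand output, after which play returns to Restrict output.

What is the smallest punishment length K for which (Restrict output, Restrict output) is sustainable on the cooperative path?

2

No profitable deviation requires (87−36)(δ+…+δ^K) ≥ 132−87, i.e. δ+…+δ^K ≥ 15/17 ≈ 0.8824.
With δ = 4/7, the partial sums are K=1: 0.5714, K=2: 0.8980.
K = 2 is the first length at which the sum reaches 0.8824.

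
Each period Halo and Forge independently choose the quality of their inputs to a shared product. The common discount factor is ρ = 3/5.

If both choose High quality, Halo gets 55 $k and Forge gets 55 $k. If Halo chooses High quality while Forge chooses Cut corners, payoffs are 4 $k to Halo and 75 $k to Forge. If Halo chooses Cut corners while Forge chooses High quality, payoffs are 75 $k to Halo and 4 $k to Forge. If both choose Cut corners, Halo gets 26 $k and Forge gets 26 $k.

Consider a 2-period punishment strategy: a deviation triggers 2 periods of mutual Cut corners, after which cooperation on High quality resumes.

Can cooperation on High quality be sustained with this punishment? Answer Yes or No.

Yes

A one-shot deviation gives 75 now, then 26 for 2 periods, then back to 55.
Gain from deviating: (75−55) today; loss: (55−26) in each of the next 2 periods.
No-deviation condition: (55−26)(ρ+…+ρ^2) ≥ 75−55, i.e. ρ+…+ρ^2 ≥ 20/29.
At ρ = 3/5: ρ+…+ρ^2 = 0.9600 ≥ 0.6897.
So cooperation is sustainable.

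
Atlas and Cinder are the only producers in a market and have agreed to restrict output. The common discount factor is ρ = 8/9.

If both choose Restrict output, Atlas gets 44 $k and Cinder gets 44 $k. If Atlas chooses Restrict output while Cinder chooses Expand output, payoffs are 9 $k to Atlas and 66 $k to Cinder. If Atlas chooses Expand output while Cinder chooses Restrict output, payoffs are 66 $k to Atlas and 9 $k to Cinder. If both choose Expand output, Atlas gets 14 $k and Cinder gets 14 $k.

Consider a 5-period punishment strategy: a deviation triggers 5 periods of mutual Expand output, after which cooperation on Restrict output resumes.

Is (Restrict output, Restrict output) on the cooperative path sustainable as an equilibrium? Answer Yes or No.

Yes

Comparing payoff streams over the 6 periods until play realigns: cooperate → 44(1+ρ+…+ρ^5); deviate → 66 + 14(ρ+…+ρ^5).
Cooperation is sustained iff (44−14)(ρ+…+ρ^5) ≥ 66−44.
ρ+…+ρ^5 = 8/9·(1−(8/9)^5)/(1−8/9) = 3.5606, and (66−44)/(44−14) = 0.7333.
3.5606 ≥ 0.7333, so cooperation is sustainable.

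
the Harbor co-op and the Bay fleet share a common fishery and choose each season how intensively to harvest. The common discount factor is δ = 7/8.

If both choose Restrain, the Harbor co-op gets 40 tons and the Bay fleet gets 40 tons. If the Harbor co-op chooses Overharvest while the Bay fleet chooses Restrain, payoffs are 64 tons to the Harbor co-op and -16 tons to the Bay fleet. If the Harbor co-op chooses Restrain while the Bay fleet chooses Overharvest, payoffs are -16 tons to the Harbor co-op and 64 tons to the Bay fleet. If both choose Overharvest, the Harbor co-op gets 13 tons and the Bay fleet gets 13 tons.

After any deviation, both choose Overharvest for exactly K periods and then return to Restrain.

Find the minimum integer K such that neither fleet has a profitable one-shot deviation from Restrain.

2

Need Σ_{k=1}^{K} δ^k ≥ (64−40)/(40−13) = 0.8889 at δ = 7/8.
At K = 1 the sum is 0.8750 < 0.8889; at K = 2 it is 1.6406 ≥ 0.8889.
So the minimum punishment length is K = 2.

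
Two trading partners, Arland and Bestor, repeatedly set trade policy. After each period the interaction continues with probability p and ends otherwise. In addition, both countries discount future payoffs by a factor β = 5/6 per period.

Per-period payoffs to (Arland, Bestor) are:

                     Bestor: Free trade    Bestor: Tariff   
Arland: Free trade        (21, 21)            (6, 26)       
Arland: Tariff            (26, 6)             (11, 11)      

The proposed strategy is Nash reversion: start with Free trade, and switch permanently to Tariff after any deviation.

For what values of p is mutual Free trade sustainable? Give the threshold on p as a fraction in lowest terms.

2/5

With continuation probability p and discount β, the effective per-period discount factor is βp.
Grim-trigger IC: βp ≥ (26−21)/(26−11) = 1/3.
So p ≥ (1/3)/(5/6) = 2/5.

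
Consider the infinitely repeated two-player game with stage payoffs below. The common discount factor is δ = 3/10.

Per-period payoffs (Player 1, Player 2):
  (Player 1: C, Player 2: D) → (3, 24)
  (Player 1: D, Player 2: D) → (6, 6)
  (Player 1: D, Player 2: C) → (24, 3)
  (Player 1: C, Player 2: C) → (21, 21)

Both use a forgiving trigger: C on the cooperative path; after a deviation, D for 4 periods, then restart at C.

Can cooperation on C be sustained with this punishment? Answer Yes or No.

A one-shot deviation gives 24 now, then 6 for 4 periods, then back to 21.
Gain from deviating: (24−21) today; loss: (21−6) in each of the next 4 periods.
No-deviation condition: (21−6)(δ+…+δ^4) ≥ 24−21, i.e. δ+…+δ^4 ≥ 1/5.
At δ = 3/10: δ+…+δ^4 = 0.4251 ≥ 0.2000.
So cooperation is sustainable.

Yes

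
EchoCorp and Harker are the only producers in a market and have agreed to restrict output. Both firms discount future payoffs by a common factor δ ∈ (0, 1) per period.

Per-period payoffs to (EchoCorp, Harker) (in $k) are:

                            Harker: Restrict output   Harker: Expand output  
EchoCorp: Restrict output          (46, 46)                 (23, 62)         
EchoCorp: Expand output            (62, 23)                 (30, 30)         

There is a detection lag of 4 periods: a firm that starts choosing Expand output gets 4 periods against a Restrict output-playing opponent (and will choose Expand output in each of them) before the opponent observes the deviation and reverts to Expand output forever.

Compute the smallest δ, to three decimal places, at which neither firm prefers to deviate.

Deviating for the 4 undetected periods gains 62−46 = 16 per period over cooperation, then loses 46−30 = 16 per period forever once punishment starts.
Gain: 16(1 + δ + … + δ^3); loss: 16·δ^4/(1−δ).
No profitable deviation ⇔ 16(1−δ^4) ≤ 16·δ^4, i.e. δ^4 ≥ 16/(16+16) = 1/2.
Hence δ ≥ (1/2)^(1/4) ≈ 0.841.

0.841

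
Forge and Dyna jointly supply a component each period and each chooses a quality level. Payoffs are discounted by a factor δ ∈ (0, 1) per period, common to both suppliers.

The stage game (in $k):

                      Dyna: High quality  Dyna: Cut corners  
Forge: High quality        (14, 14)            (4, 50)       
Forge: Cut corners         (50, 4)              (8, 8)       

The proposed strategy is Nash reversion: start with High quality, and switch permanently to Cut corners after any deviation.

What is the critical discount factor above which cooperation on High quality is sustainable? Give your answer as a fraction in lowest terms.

6/7

One-period gain from deviating is 50 − 14 = 36. The loss is 14 − 8 = 6 in every subsequent period, with present value 6·δ/(1−δ).
Deviation is unprofitable when 6·δ/(1−δ) ≥ 36, i.e. δ/(1−δ) ≥ 6.
Equivalently δ ≥ 36/(36+6) = 6/7.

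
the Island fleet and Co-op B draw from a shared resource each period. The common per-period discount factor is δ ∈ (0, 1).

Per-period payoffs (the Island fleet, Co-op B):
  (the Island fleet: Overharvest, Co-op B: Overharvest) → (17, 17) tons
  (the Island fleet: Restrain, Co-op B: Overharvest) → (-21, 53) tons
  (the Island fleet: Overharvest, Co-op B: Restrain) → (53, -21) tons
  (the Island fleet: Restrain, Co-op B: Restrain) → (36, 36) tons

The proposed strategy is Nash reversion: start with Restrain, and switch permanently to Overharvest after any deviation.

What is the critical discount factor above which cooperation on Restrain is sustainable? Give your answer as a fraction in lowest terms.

17/36

Cooperation forever yields 36 each period: 36/(1−δ).
Deviating yields 53 once, then 17 forever: 53 + 17δ/(1−δ).
No profitable deviation requires 36/(1−δ) ≥ 53 + 17δ/(1−δ).
Multiplying by (1−δ): 36 ≥ 53(1−δ) + 17δ = 53 − 36δ.
So 36δ ≥ 17, i.e. δ ≥ 17/36.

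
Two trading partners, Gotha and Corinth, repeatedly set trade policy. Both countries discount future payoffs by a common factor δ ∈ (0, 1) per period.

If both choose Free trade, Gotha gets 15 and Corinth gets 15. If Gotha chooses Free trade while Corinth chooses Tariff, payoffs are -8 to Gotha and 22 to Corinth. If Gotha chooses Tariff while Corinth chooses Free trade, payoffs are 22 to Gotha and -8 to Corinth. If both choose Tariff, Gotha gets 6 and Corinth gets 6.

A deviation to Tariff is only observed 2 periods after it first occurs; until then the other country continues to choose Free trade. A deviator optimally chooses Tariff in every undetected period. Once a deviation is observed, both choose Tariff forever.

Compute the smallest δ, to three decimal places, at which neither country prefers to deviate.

Deviating for the 2 undetected periods gains 22−15 = 7 per period over cooperation, then loses 15−6 = 9 per period forever once punishment starts.
Gain: 7(1 + δ + … + δ^1); loss: 9·δ^2/(1−δ).
No profitable deviation ⇔ 7(1−δ^2) ≤ 9·δ^2, i.e. δ^2 ≥ 7/(7+9) = 7/16.
Hence δ ≥ (7/16)^(1/2) ≈ 0.661.

0.661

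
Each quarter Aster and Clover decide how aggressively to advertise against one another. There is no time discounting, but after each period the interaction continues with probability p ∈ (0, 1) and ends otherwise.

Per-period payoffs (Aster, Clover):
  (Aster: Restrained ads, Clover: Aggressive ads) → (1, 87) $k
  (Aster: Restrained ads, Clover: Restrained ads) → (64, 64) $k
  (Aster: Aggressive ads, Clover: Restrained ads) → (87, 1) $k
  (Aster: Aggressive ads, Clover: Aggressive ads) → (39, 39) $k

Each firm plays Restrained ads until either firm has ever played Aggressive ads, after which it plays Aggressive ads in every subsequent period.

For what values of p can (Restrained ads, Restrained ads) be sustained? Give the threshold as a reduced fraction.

23/48

With no time discounting, the continuation probability p plays the role of the discount factor.
Grim-trigger IC: 64/(1−p) ≥ 87 + 39p/(1−p) ⇒ p ≥ (87−64)/(87−39) = 23/48.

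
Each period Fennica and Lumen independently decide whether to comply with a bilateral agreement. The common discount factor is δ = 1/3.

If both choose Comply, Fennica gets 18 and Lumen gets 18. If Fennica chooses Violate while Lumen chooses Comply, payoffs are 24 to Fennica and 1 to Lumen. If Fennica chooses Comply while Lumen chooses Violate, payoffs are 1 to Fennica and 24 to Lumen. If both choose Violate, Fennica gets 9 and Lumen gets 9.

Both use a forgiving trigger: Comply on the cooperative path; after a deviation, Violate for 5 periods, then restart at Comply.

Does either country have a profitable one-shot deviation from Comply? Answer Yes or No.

IC: δ+…+δ^5 ≥ (24−18)/(18−9) = 2/3.
At δ = 1/3: partial sum = 0.4979 < 0.6667. Cooperation not sustainable.

Yes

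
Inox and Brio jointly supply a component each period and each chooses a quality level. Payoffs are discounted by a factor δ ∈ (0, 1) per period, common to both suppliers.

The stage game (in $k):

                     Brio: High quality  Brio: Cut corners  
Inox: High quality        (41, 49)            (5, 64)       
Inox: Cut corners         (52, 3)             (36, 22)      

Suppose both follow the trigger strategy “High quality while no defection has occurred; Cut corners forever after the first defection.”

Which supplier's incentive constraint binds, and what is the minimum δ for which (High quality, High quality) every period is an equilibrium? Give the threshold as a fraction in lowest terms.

Inox: cooperation gives 41 each period; deviation gives 52 once then 36 forever.
  41/(1−δ) ≥ 52 + 36δ/(1−δ) ⇒ δ ≥ 11/16.
Brio: cooperation gives 49 each period; deviation gives 64 once then 22 forever.
  δ ≥ 15/42 = 5/14.
Both must hold, so the binding constraint is Inox's: δ ≥ 11/16.

Inox; δ ≥ 11/16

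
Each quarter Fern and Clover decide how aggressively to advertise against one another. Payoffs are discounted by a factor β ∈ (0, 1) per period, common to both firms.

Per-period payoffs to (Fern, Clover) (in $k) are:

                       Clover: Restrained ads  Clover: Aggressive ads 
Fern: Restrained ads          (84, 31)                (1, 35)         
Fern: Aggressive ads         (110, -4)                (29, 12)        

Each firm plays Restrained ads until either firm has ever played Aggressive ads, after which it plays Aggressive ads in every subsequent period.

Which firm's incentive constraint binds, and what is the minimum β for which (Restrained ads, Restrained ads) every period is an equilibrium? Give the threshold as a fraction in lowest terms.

Fern; β ≥ 26/81

Fern: cooperation gives 84 each period; deviation gives 110 once then 29 forever.
  84/(1−β) ≥ 110 + 29β/(1−β) ⇒ β ≥ 26/81.
Clover: cooperation gives 31 each period; deviation gives 35 once then 12 forever.
  β ≥ 4/23.
Both must hold, so the binding constraint is Fern's: β ≥ 26/81.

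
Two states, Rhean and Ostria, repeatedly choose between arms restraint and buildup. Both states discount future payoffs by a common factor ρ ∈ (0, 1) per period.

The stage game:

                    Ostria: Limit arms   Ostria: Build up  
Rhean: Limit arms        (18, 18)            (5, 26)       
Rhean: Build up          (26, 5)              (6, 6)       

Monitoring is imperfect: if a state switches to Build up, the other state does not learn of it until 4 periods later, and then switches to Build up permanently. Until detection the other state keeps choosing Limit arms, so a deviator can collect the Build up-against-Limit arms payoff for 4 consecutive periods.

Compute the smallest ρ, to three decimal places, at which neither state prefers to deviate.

A deviator earns 26 for 4 periods, then 6 forever; cooperating earns 18 forever. Multiplying the IC by (1−ρ):
18 ≥ 26(1−ρ^4) + 6ρ^4, so 20·ρ^4 ≥ 8 and ρ^4 ≥ 2/5.
ρ ≥ (2/5)^(1/4) ≈ 0.795.

0.795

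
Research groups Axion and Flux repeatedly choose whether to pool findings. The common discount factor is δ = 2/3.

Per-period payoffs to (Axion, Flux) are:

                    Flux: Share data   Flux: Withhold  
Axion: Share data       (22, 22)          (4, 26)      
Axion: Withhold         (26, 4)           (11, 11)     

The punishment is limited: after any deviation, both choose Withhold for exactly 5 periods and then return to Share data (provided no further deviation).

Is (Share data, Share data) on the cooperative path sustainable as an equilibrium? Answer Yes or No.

IC: δ+…+δ^5 ≥ (26−22)/(22−11) = 4/11.
At δ = 2/3: partial sum = 1.7366 ≥ 0.3636. Cooperation sustainable.

Yes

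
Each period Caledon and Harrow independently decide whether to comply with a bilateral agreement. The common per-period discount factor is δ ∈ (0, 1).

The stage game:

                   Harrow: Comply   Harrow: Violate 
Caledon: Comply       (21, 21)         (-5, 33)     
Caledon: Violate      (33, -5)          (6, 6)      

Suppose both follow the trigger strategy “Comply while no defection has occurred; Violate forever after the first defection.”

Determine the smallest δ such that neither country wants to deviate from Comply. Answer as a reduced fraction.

4/9

21/(1−δ) ≥ 33 + 6δ/(1−δ)
21 ≥ 33 − 27δ
δ ≥ 12/27 = 4/9.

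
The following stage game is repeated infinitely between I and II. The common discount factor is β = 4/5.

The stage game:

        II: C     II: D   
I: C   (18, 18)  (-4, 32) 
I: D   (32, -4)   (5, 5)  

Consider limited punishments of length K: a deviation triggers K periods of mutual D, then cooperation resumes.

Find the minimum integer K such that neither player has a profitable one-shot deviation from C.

2

Need Σ_{k=1}^{K} β^k ≥ (32−18)/(18−5) = 1.0769 at β = 4/5.
At K = 1 the sum is 0.8000 < 1.0769; at K = 2 it is 1.4400 ≥ 1.0769.
So the minimum punishment length is K = 2.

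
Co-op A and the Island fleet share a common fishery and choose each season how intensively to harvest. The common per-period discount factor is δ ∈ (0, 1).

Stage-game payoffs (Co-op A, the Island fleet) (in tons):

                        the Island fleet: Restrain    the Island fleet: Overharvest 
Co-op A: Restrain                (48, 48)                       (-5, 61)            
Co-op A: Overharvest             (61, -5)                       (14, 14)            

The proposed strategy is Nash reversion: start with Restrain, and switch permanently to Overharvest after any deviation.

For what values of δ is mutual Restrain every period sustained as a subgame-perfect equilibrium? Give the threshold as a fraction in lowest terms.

13/47

48/(1−δ) ≥ 61 + 14δ/(1−δ)
48 ≥ 61 − 47δ
δ ≥ 13/47.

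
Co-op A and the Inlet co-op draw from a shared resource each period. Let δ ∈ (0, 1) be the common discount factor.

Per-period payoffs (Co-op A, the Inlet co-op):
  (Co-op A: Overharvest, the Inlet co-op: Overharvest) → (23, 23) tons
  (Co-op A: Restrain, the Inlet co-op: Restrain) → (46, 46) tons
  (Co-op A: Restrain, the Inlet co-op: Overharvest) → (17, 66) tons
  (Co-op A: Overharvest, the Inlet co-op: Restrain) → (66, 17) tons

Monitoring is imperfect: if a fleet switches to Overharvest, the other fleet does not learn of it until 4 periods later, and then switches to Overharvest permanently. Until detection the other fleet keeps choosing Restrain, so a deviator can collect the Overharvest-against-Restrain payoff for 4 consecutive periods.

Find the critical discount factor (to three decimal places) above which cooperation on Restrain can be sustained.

0.826

A deviator earns 66 for 4 periods, then 23 forever; cooperating earns 46 forever. Multiplying the IC by (1−δ):
46 ≥ 66(1−δ^4) + 23δ^4, so 43·δ^4 ≥ 20 and δ^4 ≥ 20/43.
δ ≥ (20/43)^(1/4) ≈ 0.826.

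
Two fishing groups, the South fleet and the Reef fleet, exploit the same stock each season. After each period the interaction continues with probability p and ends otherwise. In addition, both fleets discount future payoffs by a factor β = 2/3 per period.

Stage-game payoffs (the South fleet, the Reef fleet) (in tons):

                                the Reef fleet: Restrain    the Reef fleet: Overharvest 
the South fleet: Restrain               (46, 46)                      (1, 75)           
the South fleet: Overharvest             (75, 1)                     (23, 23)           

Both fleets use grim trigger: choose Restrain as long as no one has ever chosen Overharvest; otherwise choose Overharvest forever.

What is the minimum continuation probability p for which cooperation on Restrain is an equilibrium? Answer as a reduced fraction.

87/104

Expected continuation weight on next period's payoff is β·p = 2/3·p, which plays the role of the discount factor.
Cooperation requires 2/3·p ≥ (75−46)/(75−23) = 29/52, hence p ≥ 87/104.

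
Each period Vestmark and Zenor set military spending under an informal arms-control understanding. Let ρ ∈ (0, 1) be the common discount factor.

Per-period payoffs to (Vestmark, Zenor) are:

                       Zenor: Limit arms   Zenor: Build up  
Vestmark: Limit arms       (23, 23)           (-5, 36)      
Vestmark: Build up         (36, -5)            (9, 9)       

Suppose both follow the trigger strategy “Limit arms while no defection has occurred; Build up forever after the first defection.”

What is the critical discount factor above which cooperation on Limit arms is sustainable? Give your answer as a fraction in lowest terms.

13/27

One-period gain from deviating is 36 − 23 = 13. The loss is 23 − 9 = 14 in every subsequent period, with present value 14·ρ/(1−ρ).
Deviation is unprofitable when 14·ρ/(1−ρ) ≥ 13, i.e. ρ/(1−ρ) ≥ 13/14.
Equivalently ρ ≥ 13/(13+14) = 13/27.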